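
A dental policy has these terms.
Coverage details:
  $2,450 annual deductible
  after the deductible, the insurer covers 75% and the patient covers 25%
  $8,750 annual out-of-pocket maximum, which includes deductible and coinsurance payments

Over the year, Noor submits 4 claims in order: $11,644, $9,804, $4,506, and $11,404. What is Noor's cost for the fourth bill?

Bill 1, $11,644: $2,450 finishes the deductible; $9,194 goes to coinsurance; 25% of $9,194 = $2,298.50. Cost to patient: $4,748.50. OOP to date $4,748.50.
Bill 2, $9,804: deductible already satisfied, so patient's share is 25% × $9,804 = $2,451. Patient owes $2,451 (running OOP $7,199.50).
Bill 3, $4,506: deductible already satisfied, so patient's share is 25% × $4,506 = $1,126.50. Patient owes $1,126.50 (running OOP $8,326).
Bill 4, $11,404: deductible already satisfied, so patient's share is 25% × $11,404 = $2,851. That would push OOP to $11,177, over the $8,750 cap, so patient pays $8,750 − $8,326 = $424.

$424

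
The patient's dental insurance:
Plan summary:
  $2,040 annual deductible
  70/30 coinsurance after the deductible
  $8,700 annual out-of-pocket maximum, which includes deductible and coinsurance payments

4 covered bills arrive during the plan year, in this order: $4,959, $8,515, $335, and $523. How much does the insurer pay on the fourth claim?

Claim 1 ($4,959): deductible takes $2,040, $2,919 remains; patient's 30% is $875.70. Patient owes $2,915.70 (running OOP $2,915.70). Plan pays $4,959 − $2,915.70 = $2,043.30.
Claim 2 ($8,515): deductible already satisfied, so patient's share is 30% × $8,515 = $2,554.50. Patient owes $2,554.50 (running OOP $5,470.20). Plan pays $8,515 − $2,554.50 = $5,960.50.
Claim 3 ($335): deductible met; 30% of $335 = $100.50. Cost to patient: $100.50. OOP to date $5,570.70. Plan pays $335 − $100.50 = $234.50.
Claim 4 ($523): 30% coinsurance on $523 = $156.90. Patient pays $156.90; OOP now $5,727.60. Insurer: $523 − $156.90 = $366.10.

$366.10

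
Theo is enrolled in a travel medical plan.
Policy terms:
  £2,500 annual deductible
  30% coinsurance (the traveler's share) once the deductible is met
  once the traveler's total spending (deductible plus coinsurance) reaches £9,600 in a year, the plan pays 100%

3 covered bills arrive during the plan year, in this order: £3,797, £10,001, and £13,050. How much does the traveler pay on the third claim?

£3,710.60

Claim 1 (£3,797): deductible takes £2,500, £1,297 remains; traveler's 30% is £389.10. Traveler pays £2,889.10; OOP now £2,889.10.
Claim 2 (£10,001): 30% coinsurance on £10,001 = £3,000.30. Traveler pays £3,000.30; OOP now £5,889.40.
Claim 3 (£13,050): deductible already satisfied, so traveler's share is 30% × £13,050 = £3,915. Adding that to £5,889.40 gives £9,804.40, past the £9,600 cap; traveler pays only £9,600 − £5,889.40 = £3,710.60.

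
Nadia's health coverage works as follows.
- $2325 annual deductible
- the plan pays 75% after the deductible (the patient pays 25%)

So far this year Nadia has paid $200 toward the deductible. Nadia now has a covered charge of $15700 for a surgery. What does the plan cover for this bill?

$10181.25

Remaining deductible: $2325 − $200 = $2125.
That leaves $15700 − $2125 = $13575 for coinsurance.
Patient's 25% share of $13575 is $3393.75.
Patient responsibility: $2125 + $3393.75 = $5518.75.
Insurer pays the balance: $15700 − $5518.75 = $10181.25.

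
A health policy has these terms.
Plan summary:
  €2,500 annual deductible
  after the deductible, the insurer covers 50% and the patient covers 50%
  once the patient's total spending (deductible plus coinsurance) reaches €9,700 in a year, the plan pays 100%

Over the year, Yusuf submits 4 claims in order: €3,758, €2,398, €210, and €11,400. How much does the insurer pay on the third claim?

€105

Bill 1, €3,758: €2,500 to deductible, leaving €1,258; 50% of €1,258 = €629. Patient pays €3,129; OOP now €3,129. Plan pays €3,758 − €3,129 = €629.
Bill 2, €2,398: deductible met; 50% of €2,398 = €1,199. Cost to patient: €1,199. OOP to date €4,328. Insurer: €2,398 − €1,199 = €1,199.
Bill 3, €210: deductible met; 50% of €210 = €105. Patient owes €105 (running OOP €4,433). Plan pays €210 − €105 = €105.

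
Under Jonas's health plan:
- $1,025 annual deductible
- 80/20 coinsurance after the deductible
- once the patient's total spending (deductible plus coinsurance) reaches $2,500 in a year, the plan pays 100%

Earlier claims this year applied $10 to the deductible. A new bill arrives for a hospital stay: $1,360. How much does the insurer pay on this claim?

Deductible still to meet: $1,025 − $10 = $1,015.
The remaining $345 (= $1,360 − $1,015) moves to coinsurance.
Patient's 20% share of $345 is $69.
That puts the patient's cost at $1,015 + $69 = $1,084 before any cap.
Cumulative spending $10 + $1,084 = $1,094 stays under the $2,500 maximum.
Insurer pays the balance: $1,360 − $1,084 = $276.

$276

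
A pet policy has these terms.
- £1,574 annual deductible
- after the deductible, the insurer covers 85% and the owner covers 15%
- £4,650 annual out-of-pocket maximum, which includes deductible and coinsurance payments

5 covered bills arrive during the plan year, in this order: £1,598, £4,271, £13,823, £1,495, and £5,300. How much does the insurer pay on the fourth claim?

Claim 1 — £1,598: deductible takes £1,574, £24 remains; owner's 15% is £3.60. Cost to owner: £1,577.60. OOP to date £1,577.60. Insurer: £1,598 − £1,577.60 = £20.40.
Claim 2 — £4,271: deductible already satisfied, so owner's share is 15% × £4,271 = £640.65. Owner owes £640.65 (running OOP £2,218.25). Insurer: £4,271 − £640.65 = £3,630.35.
Claim 3 — £13,823: deductible met; 15% of £13,823 = £2,073.45. Cost to owner: £2,073.45. OOP to date £4,291.70. Plan pays £13,823 − £2,073.45 = £11,749.55.
Claim 4 — £1,495: 15% coinsurance on £1,495 = £224.25. Cost to owner: £224.25. OOP to date £4,515.95. Insurer: £1,495 − £224.25 = £1,270.75.

£1,270.75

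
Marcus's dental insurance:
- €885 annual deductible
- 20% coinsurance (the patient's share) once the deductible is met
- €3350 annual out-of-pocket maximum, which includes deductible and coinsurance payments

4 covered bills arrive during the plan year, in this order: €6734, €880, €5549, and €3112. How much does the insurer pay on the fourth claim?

€3102.60

Bill 1, €6734: €885 finishes the deductible; €5849 goes to coinsurance; coinsurance €5849 × 20% = €1169.80. Patient pays €2054.80; OOP now €2054.80. Plan pays €6734 − €2054.80 = €4679.20.
Bill 2, €880: deductible already satisfied, so patient's share is 20% × €880 = €176. Patient owes €176 (running OOP €2230.80). Plan pays €880 − €176 = €704.
Bill 3, €5549: deductible met; 20% of €5549 = €1109.80. Patient owes €1109.80 (running OOP €3340.60). Plan pays €5549 − €1109.80 = €4439.20.
Bill 4, €3112: 20% coinsurance on €3112 = €622.40. Adding that to €3340.60 gives €3963, past the €3350 cap; patient pays only €3350 − €3340.60 = €9.40. Insurer: €3112 − €9.40 = €3102.60.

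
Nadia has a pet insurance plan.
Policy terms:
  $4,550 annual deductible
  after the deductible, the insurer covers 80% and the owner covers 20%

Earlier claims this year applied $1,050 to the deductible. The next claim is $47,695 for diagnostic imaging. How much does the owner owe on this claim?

$12,339

$1,050 of the $4,550 deductible is already met, leaving $3,500.
The remaining $44,195 (= $47,695 − $3,500) moves to coinsurance.
20% of $44,195 = $8,839 falls to the owner.
So the owner owes $3,500 + $8,839 = $12,339.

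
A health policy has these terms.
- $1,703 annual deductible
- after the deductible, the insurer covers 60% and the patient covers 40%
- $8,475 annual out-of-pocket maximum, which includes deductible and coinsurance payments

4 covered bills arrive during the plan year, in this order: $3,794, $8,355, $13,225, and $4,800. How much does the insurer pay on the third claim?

Claim 1 — $3,794: $1,703 finishes the deductible; $2,091 goes to coinsurance; 40% of $2,091 = $836.40. Cost to patient: $2,539.40. OOP to date $2,539.40. Plan pays $3,794 − $2,539.40 = $1,254.60.
Claim 2 — $8,355: deductible met; 40% of $8,355 = $3,342. Patient owes $3,342 (running OOP $5,881.40). Insurer: $8,355 − $3,342 = $5,013.
Claim 3 — $13,225: 40% coinsurance on $13,225 = $5,290. Adding that to $5,881.40 gives $11,171.40, past the $8,475 cap; patient pays only $8,475 − $5,881.40 = $2,593.60. Plan pays $13,225 − $2,593.60 = $10,631.40.

$10,631.40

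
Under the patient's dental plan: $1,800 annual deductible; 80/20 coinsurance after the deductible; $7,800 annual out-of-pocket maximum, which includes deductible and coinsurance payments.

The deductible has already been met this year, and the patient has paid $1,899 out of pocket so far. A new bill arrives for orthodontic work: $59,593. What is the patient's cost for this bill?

With the deductible met, the entire $59,593 is subject to coinsurance.
Patient's 20% share of $59,593 is $11,918.60.
That would bring total out-of-pocket to $13,817.60, past the $7,800 cap. The patient is capped at $7,800 − $1,899 = $5,901 on this claim.

$5,901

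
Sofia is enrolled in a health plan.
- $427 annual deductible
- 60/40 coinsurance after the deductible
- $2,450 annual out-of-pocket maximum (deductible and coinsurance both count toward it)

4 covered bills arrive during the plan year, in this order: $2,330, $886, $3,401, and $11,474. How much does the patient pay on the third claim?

$907.40

Bill 1, $2,330: deductible takes $427, $1,903 remains; 40% of $1,903 = $761.20. Patient owes $1,188.20 (running OOP $1,188.20).
Bill 2, $886: deductible met; 40% of $886 = $354.40. Cost to patient: $354.40. OOP to date $1,542.60.
Bill 3, $3,401: deductible met; 40% of $3,401 = $1,360.40. Adding that to $1,542.60 gives $2,903, past the $2,450 cap; patient pays only $2,450 − $1,542.60 = $907.40.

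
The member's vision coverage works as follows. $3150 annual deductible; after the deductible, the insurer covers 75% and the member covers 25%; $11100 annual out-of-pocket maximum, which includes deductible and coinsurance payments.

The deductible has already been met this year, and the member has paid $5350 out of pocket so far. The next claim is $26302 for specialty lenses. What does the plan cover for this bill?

$20552

With the deductible met, the entire $26302 is subject to coinsurance.
25% of $26302 = $6575.50 falls to the member.
Year-to-date out-of-pocket would reach $5350 + $6575.50 = $11925.50, above the $11100 maximum, so the member pays only $11100 − $5350 = $5750.
Insurer pays the balance: $26302 − $5750 = $20552.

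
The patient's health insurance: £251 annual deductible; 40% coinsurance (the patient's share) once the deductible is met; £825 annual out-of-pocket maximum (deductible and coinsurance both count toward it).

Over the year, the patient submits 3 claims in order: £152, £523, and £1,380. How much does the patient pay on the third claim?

Claim 1 (£152): all of it applies to the deductible. Patient owes £152 (running OOP £152).
Claim 2 (£523): £99 finishes the deductible; £424 goes to coinsurance; 40% of £424 = £169.60. Patient owes £268.60 (running OOP £420.60).
Claim 3 (£1,380): deductible met; 40% of £1,380 = £552. That would push OOP to £972.60, over the £825 cap, so patient pays £825 − £420.60 = £404.40.

£404.40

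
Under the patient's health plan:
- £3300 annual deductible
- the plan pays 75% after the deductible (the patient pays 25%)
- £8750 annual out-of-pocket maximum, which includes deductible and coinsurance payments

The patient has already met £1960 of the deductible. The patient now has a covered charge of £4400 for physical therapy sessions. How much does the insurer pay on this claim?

£2295

Remaining deductible: £3300 − £1960 = £1340.
The remaining £3060 (= £4400 − £1340) moves to coinsurance.
25% of £3060 = £765 falls to the patient.
That puts the patient's cost at £1340 + £765 = £2105 before any cap.
Year-to-date out-of-pocket becomes £1960 + £2105 = £4065, still under the £8750 maximum, so no cap applies.
The plan picks up £4400 − £2105 = £2295.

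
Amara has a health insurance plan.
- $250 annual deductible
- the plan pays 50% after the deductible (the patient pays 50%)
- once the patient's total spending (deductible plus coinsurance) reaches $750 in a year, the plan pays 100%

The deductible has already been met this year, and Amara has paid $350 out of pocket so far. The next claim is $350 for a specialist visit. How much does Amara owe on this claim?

$175

The deductible is already satisfied, so the full bill goes to coinsurance.
50% of $350 = $175 falls to the patient.
Total out-of-pocket so far would be $350 + $175 = $525, below the $750 cap — no reduction.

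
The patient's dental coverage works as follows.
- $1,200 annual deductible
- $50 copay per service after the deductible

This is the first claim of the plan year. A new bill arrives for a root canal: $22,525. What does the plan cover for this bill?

$21,275

Nothing has been paid toward the $1,200 deductible, so the first $1,200 of this charge is applied there.
The remaining $21,325 (= $22,525 − $1,200) moves to the copay.
Copay on this service: $50.
Patient responsibility: $1,200 + $50 = $1,250.
The plan picks up $22,525 − $1,250 = $21,275.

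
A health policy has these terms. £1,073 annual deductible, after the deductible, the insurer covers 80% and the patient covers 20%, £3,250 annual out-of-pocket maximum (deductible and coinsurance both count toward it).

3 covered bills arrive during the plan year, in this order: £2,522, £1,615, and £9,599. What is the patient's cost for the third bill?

Bill 1, £2,522: deductible takes £1,073, £1,449 remains; coinsurance £1,449 × 20% = £289.80. Cost to patient: £1,362.80. OOP to date £1,362.80.
Bill 2, £1,615: deductible met; 20% of £1,615 = £323. Patient owes £323 (running OOP £1,685.80).
Bill 3, £9,599: deductible met; 20% of £9,599 = £1,919.80. Adding that to £1,685.80 gives £3,605.60, past the £3,250 cap; patient pays only £3,250 − £1,685.80 = £1,564.20.

£1,564.20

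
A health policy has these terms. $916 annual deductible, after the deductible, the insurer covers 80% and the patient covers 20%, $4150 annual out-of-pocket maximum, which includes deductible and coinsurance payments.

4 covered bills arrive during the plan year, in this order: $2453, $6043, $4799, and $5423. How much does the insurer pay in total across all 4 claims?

$14568

Bill 1, $2453: $916 finishes the deductible; $1537 goes to coinsurance; 20% of $1537 = $307.40. Cost to patient: $1223.40. OOP to date $1223.40. Insurer: $2453 − $1223.40 = $1229.60.
Bill 2, $6043: deductible met; 20% of $6043 = $1208.60. Patient owes $1208.60 (running OOP $2432). Insurer: $6043 − $1208.60 = $4834.40.
Bill 3, $4799: deductible already satisfied, so patient's share is 20% × $4799 = $959.80. Cost to patient: $959.80. OOP to date $3391.80. Insurer: $4799 − $959.80 = $3839.20.
Bill 4, $5423: 20% coinsurance on $5423 = $1084.60. Adding that to $3391.80 gives $4476.40, past the $4150 cap; patient pays only $4150 − $3391.80 = $758.20. Plan pays $5423 − $758.20 = $4664.80.
Insurer total = bills − patient's total = $18718 − $4150 = $14568.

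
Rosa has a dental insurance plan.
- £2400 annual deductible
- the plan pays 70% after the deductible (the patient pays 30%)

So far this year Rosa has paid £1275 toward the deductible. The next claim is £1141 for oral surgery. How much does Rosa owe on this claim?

Deductible still to meet: £2400 − £1275 = £1125.
That leaves £1141 − £1125 = £16 for coinsurance.
30% of £16 = £4.80 falls to the patient.
Patient responsibility: £1125 + £4.80 = £1129.80.

£1129.80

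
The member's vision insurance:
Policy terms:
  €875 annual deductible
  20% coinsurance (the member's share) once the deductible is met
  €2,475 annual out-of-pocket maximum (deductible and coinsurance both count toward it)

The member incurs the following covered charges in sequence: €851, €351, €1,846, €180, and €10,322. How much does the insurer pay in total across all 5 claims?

Claim 1 (€851): entire amount goes to the deductible. Cost to member: €851. OOP to date €851. Plan pays €851 − €851 = €0.
Claim 2 (€351): deductible takes €24, €327 remains; member's 20% is €65.40. Member pays €89.40; OOP now €940.40. Insurer: €351 − €89.40 = €261.60.
Claim 3 (€1,846): deductible met; 20% of €1,846 = €369.20. Member owes €369.20 (running OOP €1,309.60). Insurer: €1,846 − €369.20 = €1,476.80.
Claim 4 (€180): deductible already satisfied, so member's share is 20% × €180 = €36. Member owes €36 (running OOP €1,345.60). Insurer: €180 − €36 = €144.
Claim 5 (€10,322): deductible already satisfied, so member's share is 20% × €10,322 = €2,064.40. Adding that to €1,345.60 gives €3,410, past the €2,475 cap; member pays only €2,475 − €1,345.60 = €1,129.40. Insurer: €10,322 − €1,129.40 = €9,192.60.
Insurer total = bills − member's total = €13,550 − €2,475 = €11,075.

€11,075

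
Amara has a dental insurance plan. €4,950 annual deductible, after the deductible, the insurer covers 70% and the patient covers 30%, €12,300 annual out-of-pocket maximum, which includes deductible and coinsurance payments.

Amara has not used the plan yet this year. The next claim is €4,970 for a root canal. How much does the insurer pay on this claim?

€14

Deductible not yet touched, so the first €4,950 of the bill goes to the deductible.
The remaining €20 (= €4,970 − €4,950) moves to coinsurance.
Coinsurance: €20 × 30% = €6.
Patient responsibility before any cap: €4,950 + €6 = €4,956.
Cumulative spending €0 + €4,956 = €4,956 stays under the €12,300 maximum.
The insurer covers the remainder: €4,970 − €4,956 = €14.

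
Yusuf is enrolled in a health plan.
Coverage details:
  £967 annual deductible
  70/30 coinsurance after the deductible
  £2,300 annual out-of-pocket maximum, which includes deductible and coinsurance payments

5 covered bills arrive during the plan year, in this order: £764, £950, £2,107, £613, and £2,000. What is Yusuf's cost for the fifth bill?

Claim 1 — £764: all of it applies to the deductible. Patient pays £764; OOP now £764.
Claim 2 — £950: £203 finishes the deductible; £747 goes to coinsurance; 30% of £747 = £224.10. Patient owes £427.10 (running OOP £1,191.10).
Claim 3 — £2,107: deductible already satisfied, so patient's share is 30% × £2,107 = £632.10. Cost to patient: £632.10. OOP to date £1,823.20.
Claim 4 — £613: deductible already satisfied, so patient's share is 30% × £613 = £183.90. Patient owes £183.90 (running OOP £2,007.10).
Claim 5 — £2,000: 30% coinsurance on £2,000 = £600. That would push OOP to £2,607.10, over the £2,300 cap, so patient pays £2,300 − £2,007.10 = £292.90.

£292.90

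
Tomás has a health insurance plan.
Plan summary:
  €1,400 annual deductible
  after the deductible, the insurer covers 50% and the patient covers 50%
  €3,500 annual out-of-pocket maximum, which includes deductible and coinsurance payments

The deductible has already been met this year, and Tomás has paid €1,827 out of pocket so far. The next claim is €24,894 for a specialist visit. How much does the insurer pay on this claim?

With the deductible met, the entire €24,894 is subject to coinsurance.
Coinsurance: €24,894 × 50% = €12,447.
Year-to-date out-of-pocket would reach €1,827 + €12,447 = €14,274, above the €3,500 maximum, so the patient pays only €3,500 − €1,827 = €1,673.
Insurer pays the balance: €24,894 − €1,673 = €23,221.

€23,221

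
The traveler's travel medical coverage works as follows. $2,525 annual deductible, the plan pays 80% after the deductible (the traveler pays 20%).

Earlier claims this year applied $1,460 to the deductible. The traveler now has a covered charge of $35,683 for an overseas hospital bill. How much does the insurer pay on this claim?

$27,694.40

$1,460 of the $2,525 deductible is already met, leaving $1,065.
That leaves $35,683 − $1,065 = $34,618 for coinsurance.
20% of $34,618 = $6,923.60 falls to the traveler.
So the traveler owes $1,065 + $6,923.60 = $7,988.60.
Insurer pays the balance: $35,683 − $7,988.60 = $27,694.40.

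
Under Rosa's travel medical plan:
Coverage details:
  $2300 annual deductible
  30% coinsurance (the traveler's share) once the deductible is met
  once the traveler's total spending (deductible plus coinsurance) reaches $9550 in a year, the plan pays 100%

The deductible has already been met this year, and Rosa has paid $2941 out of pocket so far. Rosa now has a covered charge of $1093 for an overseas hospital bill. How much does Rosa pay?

With the deductible met, the entire $1093 is subject to coinsurance.
Traveler's 30% share of $1093 is $327.90.
Total out-of-pocket so far would be $2941 + $327.90 = $3268.90, below the $9550 cap — no reduction.

$327.90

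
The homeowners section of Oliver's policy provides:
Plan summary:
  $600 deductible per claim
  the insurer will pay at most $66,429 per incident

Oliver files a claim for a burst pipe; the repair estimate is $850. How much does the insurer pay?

$250

After the deductible, $850 − $600 = $250 remains.
$250 ≤ $66,429, so the limit doesn't bind; insurer pays $250.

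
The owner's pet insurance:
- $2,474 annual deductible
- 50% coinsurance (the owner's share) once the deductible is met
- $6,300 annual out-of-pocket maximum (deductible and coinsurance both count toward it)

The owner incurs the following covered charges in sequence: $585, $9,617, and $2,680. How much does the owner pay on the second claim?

$5,715

Claim 1 ($585): entire amount goes to the deductible. Cost to owner: $585. OOP to date $585.
Claim 2 ($9,617): $1,889 to deductible, leaving $7,728; 50% of $7,728 = $3,864. Deductible plus coinsurance: $1,889 + $3,864 = $5,753. That would push OOP to $6,338, over the $6,300 cap, so owner pays $6,300 − $585 = $5,715.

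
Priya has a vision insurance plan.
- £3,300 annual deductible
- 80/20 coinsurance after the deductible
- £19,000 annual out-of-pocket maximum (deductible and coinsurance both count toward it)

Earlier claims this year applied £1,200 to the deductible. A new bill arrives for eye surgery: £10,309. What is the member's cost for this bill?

£3,741.80

Deductible still to meet: £3,300 − £1,200 = £2,100.
The remaining £8,209 (= £10,309 − £2,100) moves to coinsurance.
Member's 20% share of £8,209 is £1,641.80.
So the member owes £2,100 + £1,641.80 = £3,741.80 before any cap.
Year-to-date out-of-pocket becomes £1,200 + £3,741.80 = £4,941.80, still under the £19,000 maximum, so no cap applies.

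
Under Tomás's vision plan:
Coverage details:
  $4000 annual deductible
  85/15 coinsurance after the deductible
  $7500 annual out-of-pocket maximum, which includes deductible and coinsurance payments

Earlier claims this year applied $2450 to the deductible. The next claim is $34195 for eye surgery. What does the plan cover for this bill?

$29145

$2450 of the $4000 deductible is already met, leaving $1550.
After the $1550 deductible portion, $34195 − $1550 = $32645 is subject to coinsurance.
Member's 15% share of $32645 is $4896.75.
That puts the member's cost at $1550 + $4896.75 = $6446.75 before any cap.
Adding $6446.75 to the $2450 already spent would give $8896.75, which exceeds the $7500 cap; the member pays just $7500 − $2450 = $5050.
Insurer pays the balance: $34195 − $5050 = $29145.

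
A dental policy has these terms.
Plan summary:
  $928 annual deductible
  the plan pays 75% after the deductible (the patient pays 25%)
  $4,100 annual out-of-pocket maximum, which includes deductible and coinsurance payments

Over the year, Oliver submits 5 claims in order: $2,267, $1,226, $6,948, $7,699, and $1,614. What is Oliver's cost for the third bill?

Claim 1 ($2,267): deductible takes $928, $1,339 remains; coinsurance $1,339 × 25% = $334.75. Patient owes $1,262.75 (running OOP $1,262.75).
Claim 2 ($1,226): 25% coinsurance on $1,226 = $306.50. Patient pays $306.50; OOP now $1,569.25.
Claim 3 ($6,948): 25% coinsurance on $6,948 = $1,737. Patient owes $1,737 (running OOP $3,306.25).

$1,737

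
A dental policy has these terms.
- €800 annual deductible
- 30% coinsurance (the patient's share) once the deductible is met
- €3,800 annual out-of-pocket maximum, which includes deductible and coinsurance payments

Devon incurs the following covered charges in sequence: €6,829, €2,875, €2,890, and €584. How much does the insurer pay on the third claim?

Bill 1, €6,829: €800 to deductible, leaving €6,029; patient's 30% is €1,808.70. Cost to patient: €2,608.70. OOP to date €2,608.70. Insurer: €6,829 − €2,608.70 = €4,220.30.
Bill 2, €2,875: deductible already satisfied, so patient's share is 30% × €2,875 = €862.50. Patient pays €862.50; OOP now €3,471.20. Plan pays €2,875 − €862.50 = €2,012.50.
Bill 3, €2,890: deductible met; 30% of €2,890 = €867. Adding that to €3,471.20 gives €4,338.20, past the €3,800 cap; patient pays only €3,800 − €3,471.20 = €328.80. Plan pays €2,890 − €328.80 = €2,561.20.

€2,561.20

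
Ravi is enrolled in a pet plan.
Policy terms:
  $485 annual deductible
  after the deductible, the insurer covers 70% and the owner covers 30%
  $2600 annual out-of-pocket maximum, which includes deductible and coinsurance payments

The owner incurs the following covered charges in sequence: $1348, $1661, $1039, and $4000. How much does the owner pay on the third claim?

$311.70

#1 ($1348): $485 to deductible, leaving $863; 30% of $863 = $258.90. Owner owes $743.90 (running OOP $743.90).
#2 ($1661): 30% coinsurance on $1661 = $498.30. Owner owes $498.30 (running OOP $1242.20).
#3 ($1039): deductible already satisfied, so owner's share is 30% × $1039 = $311.70. Owner pays $311.70; OOP now $1553.90.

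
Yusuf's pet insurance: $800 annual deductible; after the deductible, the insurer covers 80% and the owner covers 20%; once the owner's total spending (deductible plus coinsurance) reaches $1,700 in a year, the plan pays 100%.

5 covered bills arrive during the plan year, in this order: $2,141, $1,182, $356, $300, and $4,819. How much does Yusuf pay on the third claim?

Bill 1, $2,141: $800 finishes the deductible; $1,341 goes to coinsurance; 20% of $1,341 = $268.20. Owner owes $1,068.20 (running OOP $1,068.20).
Bill 2, $1,182: deductible already satisfied, so owner's share is 20% × $1,182 = $236.40. Owner owes $236.40 (running OOP $1,304.60).
Bill 3, $356: deductible already satisfied, so owner's share is 20% × $356 = $71.20. Owner pays $71.20; OOP now $1,375.80.

$71.20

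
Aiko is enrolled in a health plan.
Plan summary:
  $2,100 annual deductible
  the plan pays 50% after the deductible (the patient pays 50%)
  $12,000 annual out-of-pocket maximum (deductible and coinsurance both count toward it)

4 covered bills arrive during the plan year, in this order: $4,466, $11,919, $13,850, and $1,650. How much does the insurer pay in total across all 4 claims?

$19,885

Claim 1 — $4,466: $2,100 finishes the deductible; $2,366 goes to coinsurance; 50% of $2,366 = $1,183. Cost to patient: $3,283. OOP to date $3,283. Insurer: $4,466 − $3,283 = $1,183.
Claim 2 — $11,919: deductible met; 50% of $11,919 = $5,959.50. Cost to patient: $5,959.50. OOP to date $9,242.50. Insurer: $11,919 − $5,959.50 = $5,959.50.
Claim 3 — $13,850: deductible met; 50% of $13,850 = $6,925. That would push OOP to $16,167.50, over the $12,000 cap, so patient pays $12,000 − $9,242.50 = $2,757.50. Plan pays $13,850 − $2,757.50 = $11,092.50.
Claim 4 — $1,650: 50% coinsurance on $1,650 = $825. Adding that to $12,000 gives $12,825, past the $12,000 cap; patient pays only $12,000 − $12,000 = $0. Plan pays $1,650 − $0 = $1,650.
Insurer total: $1,183 + $5,959.50 + $11,092.50 + $1,650 = $19,885.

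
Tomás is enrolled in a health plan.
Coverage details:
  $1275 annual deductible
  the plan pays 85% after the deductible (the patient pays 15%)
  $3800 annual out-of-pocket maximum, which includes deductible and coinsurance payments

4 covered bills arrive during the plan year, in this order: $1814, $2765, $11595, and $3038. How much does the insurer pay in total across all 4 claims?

$15412

Claim 1 — $1814: $1275 to deductible, leaving $539; 15% of $539 = $80.85. Patient owes $1355.85 (running OOP $1355.85). Insurer: $1814 − $1355.85 = $458.15.
Claim 2 — $2765: 15% coinsurance on $2765 = $414.75. Cost to patient: $414.75. OOP to date $1770.60. Insurer: $2765 − $414.75 = $2350.25.
Claim 3 — $11595: deductible met; 15% of $11595 = $1739.25. Patient pays $1739.25; OOP now $3509.85. Plan pays $11595 − $1739.25 = $9855.75.
Claim 4 — $3038: deductible met; 15% of $3038 = $455.70. That would push OOP to $3965.55, over the $3800 cap, so patient pays $3800 − $3509.85 = $290.15. Plan pays $3038 − $290.15 = $2747.85.
Insurer total = bills − patient's total = $19212 − $3800 = $15412.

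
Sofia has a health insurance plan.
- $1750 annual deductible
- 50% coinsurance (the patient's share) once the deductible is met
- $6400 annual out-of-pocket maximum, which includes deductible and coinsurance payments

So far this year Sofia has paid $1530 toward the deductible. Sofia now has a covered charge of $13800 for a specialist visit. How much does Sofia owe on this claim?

$4870

$1530 of the $1750 deductible is already met, leaving $220.
That leaves $13800 − $220 = $13580 for coinsurance.
50% of $13580 = $6790 falls to the patient.
Patient responsibility before any cap: $220 + $6790 = $7010.
That would bring total out-of-pocket to $8540, past the $6400 cap. The patient is capped at $6400 − $1530 = $4870 on this claim.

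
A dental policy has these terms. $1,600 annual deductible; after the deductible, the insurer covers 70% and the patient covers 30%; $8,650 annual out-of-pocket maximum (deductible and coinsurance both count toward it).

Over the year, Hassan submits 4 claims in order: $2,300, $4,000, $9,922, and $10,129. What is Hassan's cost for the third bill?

$2,976.60

Claim 1 — $2,300: deductible takes $1,600, $700 remains; coinsurance $700 × 30% = $210. Patient pays $1,810; OOP now $1,810.
Claim 2 — $4,000: 30% coinsurance on $4,000 = $1,200. Cost to patient: $1,200. OOP to date $3,010.
Claim 3 — $9,922: deductible already satisfied, so patient's share is 30% × $9,922 = $2,976.60. Patient owes $2,976.60 (running OOP $5,986.60).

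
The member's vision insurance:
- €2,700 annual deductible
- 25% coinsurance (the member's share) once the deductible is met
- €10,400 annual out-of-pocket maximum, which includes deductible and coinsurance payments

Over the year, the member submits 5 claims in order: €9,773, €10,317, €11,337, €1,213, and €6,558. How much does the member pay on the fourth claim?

€303.25

Claim 1 (€9,773): €2,700 to deductible, leaving €7,073; 25% of €7,073 = €1,768.25. Member pays €4,468.25; OOP now €4,468.25.
Claim 2 (€10,317): deductible met; 25% of €10,317 = €2,579.25. Member pays €2,579.25; OOP now €7,047.50.
Claim 3 (€11,337): deductible met; 25% of €11,337 = €2,834.25. Member pays €2,834.25; OOP now €9,881.75.
Claim 4 (€1,213): deductible already satisfied, so member's share is 25% × €1,213 = €303.25. Member owes €303.25 (running OOP €10,185).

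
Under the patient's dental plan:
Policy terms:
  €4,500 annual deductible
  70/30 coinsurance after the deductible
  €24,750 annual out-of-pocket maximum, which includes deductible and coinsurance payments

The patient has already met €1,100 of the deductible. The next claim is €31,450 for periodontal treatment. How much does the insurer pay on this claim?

€1,100 of the €4,500 deductible is already met, leaving €3,400.
That leaves €31,450 − €3,400 = €28,050 for coinsurance.
Coinsurance: €28,050 × 30% = €8,415.
So the patient owes €3,400 + €8,415 = €11,815 before any cap.
Year-to-date out-of-pocket becomes €1,100 + €11,815 = €12,915, still under the €24,750 maximum, so no cap applies.
Insurer pays the balance: €31,450 − €11,815 = €19,635.

€19,635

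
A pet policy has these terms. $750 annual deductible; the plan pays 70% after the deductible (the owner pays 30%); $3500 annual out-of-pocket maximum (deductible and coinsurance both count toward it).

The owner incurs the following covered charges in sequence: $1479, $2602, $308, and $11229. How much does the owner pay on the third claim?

#1 ($1479): $750 to deductible, leaving $729; owner's 30% is $218.70. Cost to owner: $968.70. OOP to date $968.70.
#2 ($2602): deductible met; 30% of $2602 = $780.60. Cost to owner: $780.60. OOP to date $1749.30.
#3 ($308): deductible already satisfied, so owner's share is 30% × $308 = $92.40. Cost to owner: $92.40. OOP to date $1841.70.

$92.40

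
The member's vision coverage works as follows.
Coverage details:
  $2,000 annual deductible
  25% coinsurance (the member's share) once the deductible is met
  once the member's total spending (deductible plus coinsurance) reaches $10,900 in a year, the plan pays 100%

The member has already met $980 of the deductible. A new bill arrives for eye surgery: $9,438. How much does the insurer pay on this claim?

Remaining deductible: $2,000 − $980 = $1,020.
That leaves $9,438 − $1,020 = $8,418 for coinsurance.
25% of $8,418 = $2,104.50 falls to the member.
So the member owes $1,020 + $2,104.50 = $3,124.50 before any cap.
Year-to-date out-of-pocket becomes $980 + $3,124.50 = $4,104.50, still under the $10,900 maximum, so no cap applies.
The plan picks up $9,438 − $3,124.50 = $6,313.50.

$6,313.50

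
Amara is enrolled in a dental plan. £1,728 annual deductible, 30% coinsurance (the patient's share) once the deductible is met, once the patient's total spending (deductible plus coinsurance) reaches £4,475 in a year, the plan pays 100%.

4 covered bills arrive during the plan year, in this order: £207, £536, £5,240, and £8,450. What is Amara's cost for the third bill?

Claim 1 — £207: fully absorbed by the deductible. Patient pays £207; OOP now £207.
Claim 2 — £536: fully absorbed by the deductible. Patient pays £536; OOP now £743.
Claim 3 — £5,240: deductible takes £985, £4,255 remains; coinsurance £4,255 × 30% = £1,276.50. Cost to patient: £2,261.50. OOP to date £3,004.50.

£2,261.50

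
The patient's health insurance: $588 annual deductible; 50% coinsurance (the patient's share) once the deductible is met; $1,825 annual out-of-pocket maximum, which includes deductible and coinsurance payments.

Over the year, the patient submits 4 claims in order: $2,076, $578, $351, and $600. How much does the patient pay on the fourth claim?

Claim 1 — $2,076: $588 to deductible, leaving $1,488; 50% of $1,488 = $744. Patient owes $1,332 (running OOP $1,332).
Claim 2 — $578: 50% coinsurance on $578 = $289. Patient pays $289; OOP now $1,621.
Claim 3 — $351: deductible met; 50% of $351 = $175.50. Cost to patient: $175.50. OOP to date $1,796.50.
Claim 4 — $600: deductible met; 50% of $600 = $300. OOP would hit $2,096.50 > $1,825, so the cap limits the patient to $1,825 − $1,796.50 = $28.50.

$28.50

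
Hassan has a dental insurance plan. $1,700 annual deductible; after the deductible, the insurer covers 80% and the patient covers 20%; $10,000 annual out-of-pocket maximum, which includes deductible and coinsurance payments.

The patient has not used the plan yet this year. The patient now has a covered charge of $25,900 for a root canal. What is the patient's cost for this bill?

$6,540

The full $1,700 deductible is still open; $1,700 of this bill applies to it.
After the $1,700 deductible portion, $25,900 − $1,700 = $24,200 is subject to coinsurance.
Patient's 20% share of $24,200 is $4,840.
Patient responsibility before any cap: $1,700 + $4,840 = $6,540.
Year-to-date out-of-pocket becomes $0 + $6,540 = $6,540, still under the $10,000 maximum, so no cap applies.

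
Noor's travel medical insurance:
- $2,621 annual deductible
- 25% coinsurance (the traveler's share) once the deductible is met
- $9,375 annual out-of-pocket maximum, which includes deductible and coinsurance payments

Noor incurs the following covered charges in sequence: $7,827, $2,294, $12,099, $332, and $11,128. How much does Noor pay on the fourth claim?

Claim 1 ($7,827): $2,621 finishes the deductible; $5,206 goes to coinsurance; traveler's 25% is $1,301.50. Traveler owes $3,922.50 (running OOP $3,922.50).
Claim 2 ($2,294): deductible met; 25% of $2,294 = $573.50. Traveler pays $573.50; OOP now $4,496.
Claim 3 ($12,099): deductible met; 25% of $12,099 = $3,024.75. Traveler owes $3,024.75 (running OOP $7,520.75).
Claim 4 ($332): deductible already satisfied, so traveler's share is 25% × $332 = $83. Cost to traveler: $83. OOP to date $7,603.75.

$83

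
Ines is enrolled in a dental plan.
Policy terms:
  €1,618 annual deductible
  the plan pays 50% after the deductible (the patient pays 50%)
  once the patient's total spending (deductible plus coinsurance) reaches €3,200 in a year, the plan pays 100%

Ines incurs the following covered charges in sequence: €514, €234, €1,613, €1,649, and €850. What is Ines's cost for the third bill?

€1,241.50

Claim 1 — €514: fully absorbed by the deductible. Patient pays €514; OOP now €514.
Claim 2 — €234: all of it applies to the deductible. Patient owes €234 (running OOP €748).
Claim 3 — €1,613: €870 to deductible, leaving €743; patient's 50% is €371.50. Patient owes €1,241.50 (running OOP €1,989.50).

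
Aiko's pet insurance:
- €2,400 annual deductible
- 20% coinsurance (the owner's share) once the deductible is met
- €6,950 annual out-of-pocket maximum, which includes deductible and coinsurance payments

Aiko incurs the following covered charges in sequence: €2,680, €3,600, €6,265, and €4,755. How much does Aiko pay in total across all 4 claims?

€5,380

Claim 1 — €2,680: deductible takes €2,400, €280 remains; 20% of €280 = €56. Owner pays €2,456; OOP now €2,456.
Claim 2 — €3,600: 20% coinsurance on €3,600 = €720. Owner pays €720; OOP now €3,176.
Claim 3 — €6,265: deductible met; 20% of €6,265 = €1,253. Owner owes €1,253 (running OOP €4,429).
Claim 4 — €4,755: deductible already satisfied, so owner's share is 20% × €4,755 = €951. Owner pays €951; OOP now €5,380.
Total paid by the owner: €2,456 + €720 + €1,253 + €951 = €5,380.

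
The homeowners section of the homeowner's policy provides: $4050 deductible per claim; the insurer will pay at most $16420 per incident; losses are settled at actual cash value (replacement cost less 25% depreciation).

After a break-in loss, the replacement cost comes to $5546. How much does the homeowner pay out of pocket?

Depreciate 25%: the covered value is $5546 × 0.75 = $4159.50.
After the deductible, $4159.50 − $4050 = $109.50 remains.
$109.50 ≤ $16420, so the limit doesn't bind; insurer pays $109.50.
The homeowner bears the rest of the original loss: $5546 − $109.50 = $5436.50.

$5436.50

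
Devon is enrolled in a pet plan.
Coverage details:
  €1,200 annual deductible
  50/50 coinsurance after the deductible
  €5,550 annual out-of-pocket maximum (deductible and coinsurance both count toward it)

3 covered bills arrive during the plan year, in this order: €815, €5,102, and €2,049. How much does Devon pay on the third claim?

Bill 1, €815: entire amount goes to the deductible. Cost to owner: €815. OOP to date €815.
Bill 2, €5,102: €385 to deductible, leaving €4,717; 50% of €4,717 = €2,358.50. Owner owes €2,743.50 (running OOP €3,558.50).
Bill 3, €2,049: deductible already satisfied, so owner's share is 50% × €2,049 = €1,024.50. Cost to owner: €1,024.50. OOP to date €4,583.

€1,024.50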